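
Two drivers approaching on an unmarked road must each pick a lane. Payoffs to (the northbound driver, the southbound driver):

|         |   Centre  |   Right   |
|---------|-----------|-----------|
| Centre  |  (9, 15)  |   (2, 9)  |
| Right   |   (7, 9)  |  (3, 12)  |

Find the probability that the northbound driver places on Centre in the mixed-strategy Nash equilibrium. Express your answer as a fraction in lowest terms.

1/3

The northbound driver's mix p on Centre must make the southbound driver indifferent between Centre and Right.
The southbound driver's payoff from Centre: 15p + 9(1−p). From Right: 9p + 12(1−p).
Set equal: 6p = 3(1−p) → p = 3/9 = 1/3.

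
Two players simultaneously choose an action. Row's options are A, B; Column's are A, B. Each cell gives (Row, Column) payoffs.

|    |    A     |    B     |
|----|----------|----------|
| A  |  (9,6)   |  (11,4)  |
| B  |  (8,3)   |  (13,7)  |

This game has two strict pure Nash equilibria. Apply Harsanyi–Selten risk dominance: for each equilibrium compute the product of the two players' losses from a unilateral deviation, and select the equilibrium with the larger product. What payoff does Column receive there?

7

At both A: Row loses 9 − 8 = 1 by deviating; Column loses 6 − 4 = 2. Product = 1·2 = 2.
At both B: Row loses 13 − 11 = 2 by deviating; Column loses 7 − 3 = 4. Product = 2·4 = 8.
8 > 2, so both B is risk-dominant. Column's payoff there is 7.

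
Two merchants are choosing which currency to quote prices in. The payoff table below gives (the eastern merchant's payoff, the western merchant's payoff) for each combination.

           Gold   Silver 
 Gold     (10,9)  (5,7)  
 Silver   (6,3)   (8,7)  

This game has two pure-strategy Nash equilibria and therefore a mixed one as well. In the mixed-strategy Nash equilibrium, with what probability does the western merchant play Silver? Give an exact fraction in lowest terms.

4/7

The western merchant's mix q on Gold must make the eastern merchant indifferent between Gold and Silver.
The eastern merchant's payoff from Gold: 10q + 5(1−q). From Silver: 6q + 8(1−q).
Set equal: 4q = 3(1−q) → q = 3/7.
Probability on Silver is 1 − 3/7 = 4/7.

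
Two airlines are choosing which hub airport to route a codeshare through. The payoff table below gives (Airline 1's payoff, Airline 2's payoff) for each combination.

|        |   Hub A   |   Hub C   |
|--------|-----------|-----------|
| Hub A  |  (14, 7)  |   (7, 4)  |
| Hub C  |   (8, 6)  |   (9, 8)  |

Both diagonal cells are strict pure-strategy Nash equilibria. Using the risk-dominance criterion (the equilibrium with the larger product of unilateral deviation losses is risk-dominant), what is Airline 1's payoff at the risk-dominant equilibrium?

At both Hub A: Airline 1 loses 14 − 8 = 6 by deviating; Airline 2 loses 7 − 4 = 3. Product = 6·3 = 18.
At both Hub C: Airline 1 loses 9 − 7 = 2 by deviating; Airline 2 loses 8 − 6 = 2. Product = 2·2 = 4.
18 > 4, so both Hub A is risk-dominant. Airline 1's payoff there is 14.

14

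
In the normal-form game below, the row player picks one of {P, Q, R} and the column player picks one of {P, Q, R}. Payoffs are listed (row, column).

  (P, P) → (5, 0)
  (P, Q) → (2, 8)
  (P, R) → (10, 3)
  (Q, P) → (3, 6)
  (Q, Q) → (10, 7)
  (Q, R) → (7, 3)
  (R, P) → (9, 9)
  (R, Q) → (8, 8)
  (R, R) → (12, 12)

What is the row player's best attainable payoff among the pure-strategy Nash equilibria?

Both Q is a pure NE (the row player: 10 ≥ 8; the column player: 7 ≥ 6). The row player gets 10.
Both R is a pure NE (the row player: 12 ≥ 10; the column player: 12 ≥ 9). The row player gets 12.
Every other cell has a profitable deviation for at least one player. Highest of {10, 12} is 12.

12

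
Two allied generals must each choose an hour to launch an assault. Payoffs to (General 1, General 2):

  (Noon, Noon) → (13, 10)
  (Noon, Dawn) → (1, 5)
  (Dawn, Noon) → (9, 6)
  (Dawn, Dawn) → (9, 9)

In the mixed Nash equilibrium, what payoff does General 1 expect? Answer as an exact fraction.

General 2 mixes with probability q on Noon, chosen so General 1 is indifferent: 13q + 1(1−q) = 9q + 9(1−q) gives q = 2/3.
General 1's expected payoff (from either row, since indifferent) is 13·2/3 + 1·1/3 = 9.

9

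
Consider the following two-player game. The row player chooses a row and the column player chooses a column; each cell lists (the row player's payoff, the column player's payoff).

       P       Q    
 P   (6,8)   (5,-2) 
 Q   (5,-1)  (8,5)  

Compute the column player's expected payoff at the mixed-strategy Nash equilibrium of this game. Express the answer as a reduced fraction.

The row player mixes with probability p on P, chosen so the column player is indifferent: 8p + (-1)(1−p) = (-2)p + 5(1−p) gives p = 3/8.
The column player's expected payoff is 8·3/8 + (-1)·5/8 = 19/8.

19/8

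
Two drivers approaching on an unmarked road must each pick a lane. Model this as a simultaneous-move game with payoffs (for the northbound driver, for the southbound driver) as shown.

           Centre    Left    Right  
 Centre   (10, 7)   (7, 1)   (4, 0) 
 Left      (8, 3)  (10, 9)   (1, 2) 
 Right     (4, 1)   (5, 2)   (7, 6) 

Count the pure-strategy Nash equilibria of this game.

Both Centre: the northbound driver gets 10 (best alternative 8); the southbound driver gets 7 (best alternative 1). Neither deviates — NE.
Both Left: the northbound driver gets 10 (best alternative 7); the southbound driver gets 9 (best alternative 3). Neither deviates — NE.
Both Right: the northbound driver gets 7 (best alternative 4); the southbound driver gets 6 (best alternative 2). Neither deviates — NE.
(Centre, Left) is not a NE: the northbound driver would switch to Left (10 > 7).
No other cell survives both best-response checks, so there are 3 pure NE.

3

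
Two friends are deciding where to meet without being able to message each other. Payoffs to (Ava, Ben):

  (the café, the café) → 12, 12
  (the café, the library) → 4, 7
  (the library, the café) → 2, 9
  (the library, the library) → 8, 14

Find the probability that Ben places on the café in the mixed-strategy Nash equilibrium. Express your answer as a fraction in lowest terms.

2/7

Ben's mix q on the café must make Ava indifferent between the café and the library.
Ava's payoff from the café: 12q + 4(1−q). From the library: 2q + 8(1−q).
Set equal: 10q = 4(1−q) → q = 4/14 = 2/7.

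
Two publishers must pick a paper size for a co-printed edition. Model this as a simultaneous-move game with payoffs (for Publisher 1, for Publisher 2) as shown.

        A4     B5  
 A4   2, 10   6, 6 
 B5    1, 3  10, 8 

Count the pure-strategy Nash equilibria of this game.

2

Both A4: Publisher 1 gets 2 (best alternative 1); Publisher 2 gets 10 (best alternative 6). Neither deviates — NE.
Both B5: Publisher 1 gets 10 (best alternative 6); Publisher 2 gets 8 (best alternative 3). Neither deviates — NE.
(A4, B5) is not a NE: Publisher 1 would switch to B5 (10 > 6).
No other cell survives both best-response checks, so there are 2 pure NE.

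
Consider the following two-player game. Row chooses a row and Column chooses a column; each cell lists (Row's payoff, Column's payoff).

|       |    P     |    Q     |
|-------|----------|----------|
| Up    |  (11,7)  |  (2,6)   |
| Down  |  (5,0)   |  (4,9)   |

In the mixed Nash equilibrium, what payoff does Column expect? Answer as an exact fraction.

Row mixes with probability p on Up, chosen so Column is indifferent: 7p + 0(1−p) = 6p + 9(1−p) gives p = 9/10.
Column's expected payoff is 7·9/10 + 0·1/10 = 63/10.

63/10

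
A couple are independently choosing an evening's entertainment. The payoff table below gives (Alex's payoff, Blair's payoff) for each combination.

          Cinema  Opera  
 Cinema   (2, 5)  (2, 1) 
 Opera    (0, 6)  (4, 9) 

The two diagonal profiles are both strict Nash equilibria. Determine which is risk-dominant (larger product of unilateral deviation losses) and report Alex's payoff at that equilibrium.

2

At both Cinema: Alex loses 2 − 0 = 2 by deviating; Blair loses 5 − 1 = 4. Product = 2·4 = 8.
At both Opera: Alex loses 4 − 2 = 2 by deviating; Blair loses 9 − 6 = 3. Product = 2·3 = 6.
8 > 6, so both Cinema is risk-dominant. Alex's payoff there is 2.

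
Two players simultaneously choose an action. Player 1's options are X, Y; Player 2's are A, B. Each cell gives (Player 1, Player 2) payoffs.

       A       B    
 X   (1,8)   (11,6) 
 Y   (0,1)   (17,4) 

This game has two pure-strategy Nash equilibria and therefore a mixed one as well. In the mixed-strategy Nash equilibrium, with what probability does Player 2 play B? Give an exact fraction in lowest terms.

Player 2's mix q on A must make Player 1 indifferent between X and Y.
Player 1's payoff from X: 1q + 11(1−q). From Y: 0q + 17(1−q).
Set equal: 1q = 6(1−q) → q = 6/7.
Probability on B is 1 − 6/7 = 1/7.

1/7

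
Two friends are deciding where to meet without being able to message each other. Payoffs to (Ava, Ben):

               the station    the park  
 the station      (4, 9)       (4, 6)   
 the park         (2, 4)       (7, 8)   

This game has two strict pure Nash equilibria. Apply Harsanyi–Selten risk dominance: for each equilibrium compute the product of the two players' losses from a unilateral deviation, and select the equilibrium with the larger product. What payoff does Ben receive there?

At both the station: Ava loses 4 − 2 = 2 by deviating; Ben loses 9 − 6 = 3. Product = 2·3 = 6.
At both the park: Ava loses 7 − 4 = 3 by deviating; Ben loses 8 − 4 = 4. Product = 3·4 = 12.
12 > 6, so both the park is risk-dominant. Ben's payoff there is 8.

8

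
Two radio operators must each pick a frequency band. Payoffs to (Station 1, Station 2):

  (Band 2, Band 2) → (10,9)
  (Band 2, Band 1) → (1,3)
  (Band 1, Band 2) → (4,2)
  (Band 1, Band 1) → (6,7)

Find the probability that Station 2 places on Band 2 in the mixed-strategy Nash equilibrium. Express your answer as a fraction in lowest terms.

Station 2's mix q on Band 2 must make Station 1 indifferent between Band 2 and Band 1.
Station 1's payoff from Band 2: 10q + 1(1−q). From Band 1: 4q + 6(1−q).
Set equal: 6q = 5(1−q) → q = 5/11.

5/11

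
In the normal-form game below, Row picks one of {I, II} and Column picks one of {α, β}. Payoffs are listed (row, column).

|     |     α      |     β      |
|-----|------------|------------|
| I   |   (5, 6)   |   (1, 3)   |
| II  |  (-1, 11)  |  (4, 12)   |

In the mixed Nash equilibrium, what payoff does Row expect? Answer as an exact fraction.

7/3

Column mixes with probability q on α, chosen so Row is indifferent: 5q + 1(1−q) = (-1)q + 4(1−q) gives q = 1/3.
Row's expected payoff (from either row, since indifferent) is 5·1/3 + 1·2/3 = 7/3.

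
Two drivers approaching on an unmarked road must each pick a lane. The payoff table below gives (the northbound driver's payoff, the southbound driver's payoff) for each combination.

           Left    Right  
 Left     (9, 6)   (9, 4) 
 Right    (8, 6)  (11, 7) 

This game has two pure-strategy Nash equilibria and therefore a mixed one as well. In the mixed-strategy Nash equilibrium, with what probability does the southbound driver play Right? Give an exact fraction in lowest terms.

The southbound driver's mix q on Left must make the northbound driver indifferent between Left and Right.
The northbound driver's payoff from Left: 9q + 9(1−q). From Right: 8q + 11(1−q).
Set equal: 1q = 2(1−q) → q = 2/3.
Probability on Right is 1 − 2/3 = 1/3.

1/3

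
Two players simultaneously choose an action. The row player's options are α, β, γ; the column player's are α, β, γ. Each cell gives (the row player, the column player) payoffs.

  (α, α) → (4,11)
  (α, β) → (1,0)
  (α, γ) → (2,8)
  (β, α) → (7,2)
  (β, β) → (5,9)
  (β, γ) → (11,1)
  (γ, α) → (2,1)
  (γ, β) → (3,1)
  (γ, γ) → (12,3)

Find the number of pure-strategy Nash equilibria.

2

Both β: the row player gets 5 (best alternative 3); the column player gets 9 (best alternative 2). Neither deviates — NE.
Both γ: the row player gets 12 (best alternative 11); the column player gets 3 (best alternative 1). Neither deviates — NE.
Both α is not a NE: the row player would switch to β (7 > 4).
No other cell survives both best-response checks, so there are 2 pure NE.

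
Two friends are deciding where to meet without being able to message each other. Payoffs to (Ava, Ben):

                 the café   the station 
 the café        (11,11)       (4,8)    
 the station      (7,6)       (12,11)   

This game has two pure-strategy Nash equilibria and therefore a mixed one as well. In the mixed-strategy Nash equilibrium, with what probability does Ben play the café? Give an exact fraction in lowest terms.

2/3

Ben's mix q on the café must make Ava indifferent between the café and the station.
Ava's payoff from the café: 11q + 4(1−q). From the station: 7q + 12(1−q).
Set equal: 4q = 8(1−q) → q = 8/12 = 2/3.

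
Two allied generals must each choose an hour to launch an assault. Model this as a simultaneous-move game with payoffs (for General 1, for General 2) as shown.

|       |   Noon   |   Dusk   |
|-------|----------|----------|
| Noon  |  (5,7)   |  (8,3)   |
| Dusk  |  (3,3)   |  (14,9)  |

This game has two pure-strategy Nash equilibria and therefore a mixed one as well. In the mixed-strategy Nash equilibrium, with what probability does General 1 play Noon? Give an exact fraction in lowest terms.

3/5

General 1's mix p on Noon must make General 2 indifferent between Noon and Dusk.
General 2's payoff from Noon: 7p + 3(1−p). From Dusk: 3p + 9(1−p).
Set equal: 4p = 6(1−p) → p = 6/10 = 3/5.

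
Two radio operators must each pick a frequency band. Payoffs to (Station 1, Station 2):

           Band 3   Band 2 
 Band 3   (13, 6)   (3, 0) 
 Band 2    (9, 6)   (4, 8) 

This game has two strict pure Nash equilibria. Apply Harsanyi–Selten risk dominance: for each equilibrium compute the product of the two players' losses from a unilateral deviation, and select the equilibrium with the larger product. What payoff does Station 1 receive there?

At both Band 3: Station 1 loses 13 − 9 = 4 by deviating; Station 2 loses 6 − 0 = 6. Product = 4·6 = 24.
At both Band 2: Station 1 loses 4 − 3 = 1 by deviating; Station 2 loses 8 − 6 = 2. Product = 1·2 = 2.
24 > 2, so both Band 3 is risk-dominant. Station 1's payoff there is 13.

13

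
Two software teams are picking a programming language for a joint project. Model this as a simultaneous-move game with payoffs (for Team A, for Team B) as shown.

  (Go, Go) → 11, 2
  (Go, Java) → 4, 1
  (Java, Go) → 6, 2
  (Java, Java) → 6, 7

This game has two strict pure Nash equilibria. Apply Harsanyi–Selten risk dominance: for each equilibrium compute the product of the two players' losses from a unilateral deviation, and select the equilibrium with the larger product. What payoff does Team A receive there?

At both Go: Team A loses 11 − 6 = 5 by deviating; Team B loses 2 − 1 = 1. Product = 5·1 = 5.
At both Java: Team A loses 6 − 4 = 2 by deviating; Team B loses 7 − 2 = 5. Product = 2·5 = 10.
10 > 5, so both Java is risk-dominant. Team A's payoff there is 6.

6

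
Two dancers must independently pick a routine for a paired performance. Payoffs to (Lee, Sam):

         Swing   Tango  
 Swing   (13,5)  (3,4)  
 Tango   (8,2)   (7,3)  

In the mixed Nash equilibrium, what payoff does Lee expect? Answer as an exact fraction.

Sam mixes with probability q on Swing, chosen so Lee is indifferent: 13q + 3(1−q) = 8q + 7(1−q) gives q = 4/9.
Lee's expected payoff (from either row, since indifferent) is 13·4/9 + 3·5/9 = 67/9.

67/9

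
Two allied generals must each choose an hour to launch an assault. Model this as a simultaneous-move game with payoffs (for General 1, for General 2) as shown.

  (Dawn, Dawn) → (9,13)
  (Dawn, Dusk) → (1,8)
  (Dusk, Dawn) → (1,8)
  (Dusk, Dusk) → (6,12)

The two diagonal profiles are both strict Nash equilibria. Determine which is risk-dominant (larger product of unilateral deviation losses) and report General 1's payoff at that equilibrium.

9

At both Dawn: General 1 loses 9 − 1 = 8 by deviating; General 2 loses 13 − 8 = 5. Product = 8·5 = 40.
At both Dusk: General 1 loses 6 − 1 = 5 by deviating; General 2 loses 12 − 8 = 4. Product = 5·4 = 20.
40 > 20, so both Dawn is risk-dominant. General 1's payoff there is 9.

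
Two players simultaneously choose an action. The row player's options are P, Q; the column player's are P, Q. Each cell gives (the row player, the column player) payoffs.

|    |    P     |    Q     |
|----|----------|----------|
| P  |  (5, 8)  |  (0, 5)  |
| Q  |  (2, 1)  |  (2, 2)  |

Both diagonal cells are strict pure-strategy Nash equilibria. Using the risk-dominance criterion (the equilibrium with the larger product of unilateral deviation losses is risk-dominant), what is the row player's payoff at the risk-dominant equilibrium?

5

At both P: the row player loses 5 − 2 = 3 by deviating; the column player loses 8 − 5 = 3. Product = 3·3 = 9.
At both Q: the row player loses 2 − 0 = 2 by deviating; the column player loses 2 − 1 = 1. Product = 2·1 = 2.
9 > 2, so both P is risk-dominant. The row player's payoff there is 5.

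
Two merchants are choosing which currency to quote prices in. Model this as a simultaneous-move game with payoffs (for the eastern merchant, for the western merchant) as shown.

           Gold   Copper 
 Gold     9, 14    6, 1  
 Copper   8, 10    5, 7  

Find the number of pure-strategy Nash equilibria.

1

Both Gold: the eastern merchant gets 9 (best alternative 8); the western merchant gets 14 (best alternative 1). Neither deviates — NE.
Both Copper is not a NE: the eastern merchant would switch to Gold (6 > 5).
No other cell survives both best-response checks, so there is 1 pure NE.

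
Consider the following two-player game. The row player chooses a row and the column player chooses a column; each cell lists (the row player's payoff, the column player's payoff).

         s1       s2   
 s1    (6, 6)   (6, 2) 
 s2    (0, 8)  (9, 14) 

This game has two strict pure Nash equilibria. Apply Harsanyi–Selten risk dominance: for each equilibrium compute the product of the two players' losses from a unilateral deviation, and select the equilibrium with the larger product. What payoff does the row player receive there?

6

At both s1: the row player loses 6 − 0 = 6 by deviating; the column player loses 6 − 2 = 4. Product = 6·4 = 24.
At both s2: the row player loses 9 − 6 = 3 by deviating; the column player loses 14 − 8 = 6. Product = 3·6 = 18.
24 > 18, so both s1 is risk-dominant. The row player's payoff there is 6.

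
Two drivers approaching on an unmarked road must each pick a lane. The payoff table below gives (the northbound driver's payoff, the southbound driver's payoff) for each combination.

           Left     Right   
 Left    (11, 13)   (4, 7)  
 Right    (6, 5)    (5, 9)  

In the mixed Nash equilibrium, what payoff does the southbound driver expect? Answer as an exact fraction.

The northbound driver mixes with probability p on Left, chosen so the southbound driver is indifferent: 13p + 5(1−p) = 7p + 9(1−p) gives p = 2/5.
The southbound driver's expected payoff is 13·2/5 + 5·3/5 = 41/5.

41/5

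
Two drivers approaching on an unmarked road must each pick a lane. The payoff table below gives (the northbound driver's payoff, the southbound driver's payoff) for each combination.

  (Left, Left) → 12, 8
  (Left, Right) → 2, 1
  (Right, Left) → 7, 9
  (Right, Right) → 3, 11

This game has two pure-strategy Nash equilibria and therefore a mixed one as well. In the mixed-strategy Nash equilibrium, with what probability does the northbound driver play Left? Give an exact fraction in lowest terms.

The northbound driver's mix p on Left must make the southbound driver indifferent between Left and Right.
The southbound driver's payoff from Left: 8p + 9(1−p). From Right: 1p + 11(1−p).
Set equal: 7p = 2(1−p) → p = 2/9.

2/9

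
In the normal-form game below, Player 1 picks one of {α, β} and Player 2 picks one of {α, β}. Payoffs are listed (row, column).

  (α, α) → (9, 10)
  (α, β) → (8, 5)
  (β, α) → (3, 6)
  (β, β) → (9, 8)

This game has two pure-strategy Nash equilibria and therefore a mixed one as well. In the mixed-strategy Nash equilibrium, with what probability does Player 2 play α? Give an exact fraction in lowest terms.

Player 2's mix q on α must make Player 1 indifferent between α and β.
Player 1's payoff from α: 9q + 8(1−q). From β: 3q + 9(1−q).
Set equal: 6q = 1(1−q) → q = 1/7.

1/7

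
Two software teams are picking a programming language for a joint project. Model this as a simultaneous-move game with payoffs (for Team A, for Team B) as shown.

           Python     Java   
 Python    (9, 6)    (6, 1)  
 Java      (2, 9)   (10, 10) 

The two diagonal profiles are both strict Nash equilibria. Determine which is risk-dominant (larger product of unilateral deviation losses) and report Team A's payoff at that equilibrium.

9

At both Python: Team A loses 9 − 2 = 7 by deviating; Team B loses 6 − 1 = 5. Product = 7·5 = 35.
At both Java: Team A loses 10 − 6 = 4 by deviating; Team B loses 10 − 9 = 1. Product = 4·1 = 4.
35 > 4, so both Python is risk-dominant. Team A's payoff there is 9.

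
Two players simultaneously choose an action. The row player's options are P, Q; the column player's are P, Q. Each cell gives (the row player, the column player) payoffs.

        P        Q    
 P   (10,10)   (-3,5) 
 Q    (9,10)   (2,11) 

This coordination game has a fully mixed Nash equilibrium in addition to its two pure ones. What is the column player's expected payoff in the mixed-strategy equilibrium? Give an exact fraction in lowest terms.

The row player mixes with probability p on P, chosen so the column player is indifferent: 10p + 10(1−p) = 5p + 11(1−p) gives p = 1/6.
The column player's expected payoff is 10·1/6 + 10·5/6 = 10.

10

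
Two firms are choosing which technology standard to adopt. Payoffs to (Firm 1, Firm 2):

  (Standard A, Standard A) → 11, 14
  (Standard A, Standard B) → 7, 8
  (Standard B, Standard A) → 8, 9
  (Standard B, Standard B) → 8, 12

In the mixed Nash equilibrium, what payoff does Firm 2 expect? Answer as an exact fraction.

Firm 1 mixes with probability p on Standard A, chosen so Firm 2 is indifferent: 14p + 9(1−p) = 8p + 12(1−p) gives p = 1/3.
Firm 2's expected payoff is 14·1/3 + 9·2/3 = 32/3.

32/3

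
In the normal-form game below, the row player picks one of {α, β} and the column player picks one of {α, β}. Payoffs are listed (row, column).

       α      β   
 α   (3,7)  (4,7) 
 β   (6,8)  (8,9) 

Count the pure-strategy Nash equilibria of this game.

1

Both β: the row player gets 8 (best alternative 4); the column player gets 9 (best alternative 8). Neither deviates — NE.
Both α is not a NE: the row player would switch to β (6 > 3).
No other cell survives both best-response checks, so there is 1 pure NE.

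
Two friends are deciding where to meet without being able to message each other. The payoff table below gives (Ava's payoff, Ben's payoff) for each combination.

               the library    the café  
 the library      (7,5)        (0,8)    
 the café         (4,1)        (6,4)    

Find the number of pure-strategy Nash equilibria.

Both the café: Ava gets 6 (best alternative 0); Ben gets 4 (best alternative 1). Neither deviates — NE.
Both the library is not a NE: Ben would switch to the café (8 > 5).
No other cell survives both best-response checks, so there is 1 pure NE.

1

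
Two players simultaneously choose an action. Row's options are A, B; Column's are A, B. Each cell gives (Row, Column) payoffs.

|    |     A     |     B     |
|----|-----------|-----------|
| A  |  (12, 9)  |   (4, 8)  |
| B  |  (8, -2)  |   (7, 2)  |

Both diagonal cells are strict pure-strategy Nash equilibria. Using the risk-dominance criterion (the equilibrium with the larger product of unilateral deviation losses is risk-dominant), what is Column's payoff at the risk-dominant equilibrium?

At both A: Row loses 12 − 8 = 4 by deviating; Column loses 9 − 8 = 1. Product = 4·1 = 4.
At both B: Row loses 7 − 4 = 3 by deviating; Column loses 2 − (-2) = 4. Product = 3·4 = 12.
12 > 4, so both B is risk-dominant. Column's payoff there is 2.

2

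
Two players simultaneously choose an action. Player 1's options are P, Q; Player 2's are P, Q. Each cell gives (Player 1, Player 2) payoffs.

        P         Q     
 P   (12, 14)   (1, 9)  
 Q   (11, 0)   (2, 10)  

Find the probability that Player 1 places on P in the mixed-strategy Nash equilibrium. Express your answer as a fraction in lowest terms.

Player 1's mix p on P must make Player 2 indifferent between P and Q.
Player 2's payoff from P: 14p + 0(1−p). From Q: 9p + 10(1−p).
Set equal: 5p = 10(1−p) → p = 10/15 = 2/3.

2/3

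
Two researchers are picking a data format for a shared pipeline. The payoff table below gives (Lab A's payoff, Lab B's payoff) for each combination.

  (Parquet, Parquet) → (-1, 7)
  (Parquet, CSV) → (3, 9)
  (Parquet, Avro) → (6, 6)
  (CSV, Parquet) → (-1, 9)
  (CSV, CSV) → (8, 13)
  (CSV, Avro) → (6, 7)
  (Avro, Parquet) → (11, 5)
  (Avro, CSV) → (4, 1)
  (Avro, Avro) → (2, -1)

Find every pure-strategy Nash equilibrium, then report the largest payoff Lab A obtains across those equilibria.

11

Both CSV is a pure NE (Lab A: 8 ≥ 4; Lab B: 13 ≥ 9). Lab A gets 8.
(Avro, Parquet) is a pure NE (Lab A: 11 ≥ -1; Lab B: 5 ≥ 1). Lab A gets 11.
Every other cell has a profitable deviation for at least one player. Highest of {8, 11} is 11.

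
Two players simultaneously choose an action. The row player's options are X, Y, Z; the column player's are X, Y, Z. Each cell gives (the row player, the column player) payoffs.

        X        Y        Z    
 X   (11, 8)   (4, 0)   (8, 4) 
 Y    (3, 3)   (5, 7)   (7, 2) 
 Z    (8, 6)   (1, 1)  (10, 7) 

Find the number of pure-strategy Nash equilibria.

Both X: the row player gets 11 (best alternative 8); the column player gets 8 (best alternative 4). Neither deviates — NE.
Both Y: the row player gets 5 (best alternative 4); the column player gets 7 (best alternative 3). Neither deviates — NE.
Both Z: the row player gets 10 (best alternative 8); the column player gets 7 (best alternative 6). Neither deviates — NE.
(Z, X) is not a NE: the row player would switch to X (11 > 8).
No other cell survives both best-response checks, so there are 3 pure NE.

3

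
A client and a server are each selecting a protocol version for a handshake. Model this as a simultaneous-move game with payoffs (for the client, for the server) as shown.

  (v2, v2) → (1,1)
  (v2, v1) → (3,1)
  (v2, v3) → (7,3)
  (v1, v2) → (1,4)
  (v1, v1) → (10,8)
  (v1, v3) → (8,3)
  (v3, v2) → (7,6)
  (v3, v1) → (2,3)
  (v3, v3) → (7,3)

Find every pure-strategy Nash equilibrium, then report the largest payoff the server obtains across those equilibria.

8

Both v1 is a pure NE (the client: 10 ≥ 3; the server: 8 ≥ 4). The server gets 8.
(v3, v2) is a pure NE (the client: 7 ≥ 1; the server: 6 ≥ 3). The server gets 6.
Every other cell has a profitable deviation for at least one player. Highest of {8, 6} is 8.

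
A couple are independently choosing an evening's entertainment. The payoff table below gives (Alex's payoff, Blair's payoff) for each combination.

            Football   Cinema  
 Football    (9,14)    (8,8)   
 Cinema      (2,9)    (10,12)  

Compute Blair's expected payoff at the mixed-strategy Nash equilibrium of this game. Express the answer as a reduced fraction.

32/3

Alex mixes with probability p on Football, chosen so Blair is indifferent: 14p + 9(1−p) = 8p + 12(1−p) gives p = 1/3.
Blair's expected payoff is 14·1/3 + 9·2/3 = 32/3.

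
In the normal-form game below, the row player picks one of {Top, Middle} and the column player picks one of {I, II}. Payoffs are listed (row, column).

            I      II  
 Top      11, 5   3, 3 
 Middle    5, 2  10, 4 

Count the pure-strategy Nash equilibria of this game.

(Top, I): the row player gets 11 (best alternative 5); the column player gets 5 (best alternative 3). Neither deviates — NE.
(Middle, II): the row player gets 10 (best alternative 3); the column player gets 4 (best alternative 2). Neither deviates — NE.
(Top, II) is not a NE: the row player would switch to Middle (10 > 3).
No other cell survives both best-response checks, so there are 2 pure NE.

2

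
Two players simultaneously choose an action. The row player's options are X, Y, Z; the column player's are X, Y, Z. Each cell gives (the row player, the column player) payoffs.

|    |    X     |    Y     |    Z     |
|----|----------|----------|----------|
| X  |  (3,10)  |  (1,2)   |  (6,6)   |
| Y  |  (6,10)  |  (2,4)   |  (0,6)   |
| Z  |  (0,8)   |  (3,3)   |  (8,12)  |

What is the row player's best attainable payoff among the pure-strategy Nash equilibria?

8

(Y, X) is a pure NE (the row player: 6 ≥ 3; the column player: 10 ≥ 6). The row player gets 6.
Both Z is a pure NE (the row player: 8 ≥ 6; the column player: 12 ≥ 8). The row player gets 8.
Every other cell has a profitable deviation for at least one player. Highest of {6, 8} is 8.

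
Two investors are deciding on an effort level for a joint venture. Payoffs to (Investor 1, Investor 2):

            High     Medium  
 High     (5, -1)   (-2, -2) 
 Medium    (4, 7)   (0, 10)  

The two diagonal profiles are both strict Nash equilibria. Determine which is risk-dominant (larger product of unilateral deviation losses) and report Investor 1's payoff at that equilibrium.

0

At both High: Investor 1 loses 5 − 4 = 1 by deviating; Investor 2 loses -1 − (-2) = 1. Product = 1·1 = 1.
At both Medium: Investor 1 loses 0 − (-2) = 2 by deviating; Investor 2 loses 10 − 7 = 3. Product = 2·3 = 6.
6 > 1, so both Medium is risk-dominant. Investor 1's payoff there is 0.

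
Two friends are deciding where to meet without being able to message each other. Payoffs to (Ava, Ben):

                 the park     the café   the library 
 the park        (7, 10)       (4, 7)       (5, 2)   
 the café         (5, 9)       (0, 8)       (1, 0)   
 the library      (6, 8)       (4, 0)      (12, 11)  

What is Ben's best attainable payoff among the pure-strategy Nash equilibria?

Both the park is a pure NE (Ava: 7 ≥ 6; Ben: 10 ≥ 7). Ben gets 10.
Both the library is a pure NE (Ava: 12 ≥ 5; Ben: 11 ≥ 8). Ben gets 11.
Every other cell has a profitable deviation for at least one player. Highest of {10, 11} is 11.

11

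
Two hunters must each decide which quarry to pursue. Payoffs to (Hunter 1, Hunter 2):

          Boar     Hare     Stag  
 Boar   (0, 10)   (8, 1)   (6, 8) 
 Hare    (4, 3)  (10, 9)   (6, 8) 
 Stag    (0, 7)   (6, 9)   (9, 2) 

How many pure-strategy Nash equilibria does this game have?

Both Hare: Hunter 1 gets 10 (best alternative 8); Hunter 2 gets 9 (best alternative 8). Neither deviates — NE.
Both Boar is not a NE: Hunter 1 would switch to Hare (4 > 0).
No other cell survives both best-response checks, so there is 1 pure NE.

1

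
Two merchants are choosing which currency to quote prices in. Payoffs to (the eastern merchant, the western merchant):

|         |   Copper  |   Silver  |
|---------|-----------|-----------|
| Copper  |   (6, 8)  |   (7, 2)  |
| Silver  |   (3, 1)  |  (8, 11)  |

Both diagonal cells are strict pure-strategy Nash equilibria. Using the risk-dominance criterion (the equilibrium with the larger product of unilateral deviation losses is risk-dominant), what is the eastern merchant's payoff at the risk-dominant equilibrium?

At both Copper: the eastern merchant loses 6 − 3 = 3 by deviating; the western merchant loses 8 − 2 = 6. Product = 3·6 = 18.
At both Silver: the eastern merchant loses 8 − 7 = 1 by deviating; the western merchant loses 11 − 1 = 10. Product = 1·10 = 10.
18 > 10, so both Copper is risk-dominant. The eastern merchant's payoff there is 6.

6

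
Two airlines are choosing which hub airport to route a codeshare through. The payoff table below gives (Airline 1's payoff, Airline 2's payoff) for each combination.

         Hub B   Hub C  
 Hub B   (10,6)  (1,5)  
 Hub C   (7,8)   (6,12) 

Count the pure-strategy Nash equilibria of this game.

2

Both Hub B: Airline 1 gets 10 (best alternative 7); Airline 2 gets 6 (best alternative 5). Neither deviates — NE.
Both Hub C: Airline 1 gets 6 (best alternative 1); Airline 2 gets 12 (best alternative 8). Neither deviates — NE.
(Hub B, Hub C) is not a NE: Airline 1 would switch to Hub C (6 > 1).
No other cell survives both best-response checks, so there are 2 pure NE.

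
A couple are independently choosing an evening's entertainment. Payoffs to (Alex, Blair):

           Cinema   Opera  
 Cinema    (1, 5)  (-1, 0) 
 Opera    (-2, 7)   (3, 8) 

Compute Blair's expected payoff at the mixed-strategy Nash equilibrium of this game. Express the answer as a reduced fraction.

Alex mixes with probability p on Cinema, chosen so Blair is indifferent: 5p + 7(1−p) = 0p + 8(1−p) gives p = 1/6.
Blair's expected payoff is 5·1/6 + 7·5/6 = 20/3.

20/3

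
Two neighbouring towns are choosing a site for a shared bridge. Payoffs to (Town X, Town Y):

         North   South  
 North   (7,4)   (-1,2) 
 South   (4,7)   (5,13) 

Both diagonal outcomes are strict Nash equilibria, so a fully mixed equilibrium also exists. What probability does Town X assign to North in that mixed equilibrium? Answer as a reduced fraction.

Town X's mix p on North must make Town Y indifferent between North and South.
Town Y's payoff from North: 4p + 7(1−p). From South: 2p + 13(1−p).
Set equal: 2p = 6(1−p) → p = 6/8 = 3/4.

3/4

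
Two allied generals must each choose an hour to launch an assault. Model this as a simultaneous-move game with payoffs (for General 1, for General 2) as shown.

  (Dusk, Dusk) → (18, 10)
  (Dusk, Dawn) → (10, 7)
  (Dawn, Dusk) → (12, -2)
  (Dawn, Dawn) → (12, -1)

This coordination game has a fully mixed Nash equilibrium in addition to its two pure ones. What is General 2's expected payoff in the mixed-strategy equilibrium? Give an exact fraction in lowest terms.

General 1 mixes with probability p on Dusk, chosen so General 2 is indifferent: 10p + (-2)(1−p) = 7p + (-1)(1−p) gives p = 1/4.
General 2's expected payoff is 10·1/4 + (-2)·3/4 = 1.

1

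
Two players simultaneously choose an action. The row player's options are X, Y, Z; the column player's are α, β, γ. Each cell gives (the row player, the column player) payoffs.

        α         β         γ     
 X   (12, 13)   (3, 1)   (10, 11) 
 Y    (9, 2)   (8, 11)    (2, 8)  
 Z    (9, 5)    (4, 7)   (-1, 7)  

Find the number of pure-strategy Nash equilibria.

2

(X, α): the row player gets 12 (best alternative 9); the column player gets 13 (best alternative 11). Neither deviates — NE.
(Y, β): the row player gets 8 (best alternative 4); the column player gets 11 (best alternative 8). Neither deviates — NE.
(Z, γ) is not a NE: the row player would switch to X (10 > -1).
No other cell survives both best-response checks, so there are 2 pure NE.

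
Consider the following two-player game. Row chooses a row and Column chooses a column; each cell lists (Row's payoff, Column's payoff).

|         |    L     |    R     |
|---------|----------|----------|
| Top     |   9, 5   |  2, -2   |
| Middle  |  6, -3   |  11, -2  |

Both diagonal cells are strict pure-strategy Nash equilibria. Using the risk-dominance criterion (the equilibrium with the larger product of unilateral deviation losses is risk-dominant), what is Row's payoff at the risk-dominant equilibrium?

At (Top, L): Row loses 9 − 6 = 3 by deviating; Column loses 5 − (-2) = 7. Product = 3·7 = 21.
At (Middle, R): Row loses 11 − 2 = 9 by deviating; Column loses -2 − (-3) = 1. Product = 9·1 = 9.
21 > 9, so (Top, L) is risk-dominant. Row's payoff there is 9.

9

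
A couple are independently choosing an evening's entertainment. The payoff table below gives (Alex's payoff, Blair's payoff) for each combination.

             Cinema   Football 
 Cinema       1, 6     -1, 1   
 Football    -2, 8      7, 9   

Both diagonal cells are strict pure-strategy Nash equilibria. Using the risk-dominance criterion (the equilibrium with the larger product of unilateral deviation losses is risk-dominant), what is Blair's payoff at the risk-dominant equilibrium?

At both Cinema: Alex loses 1 − (-2) = 3 by deviating; Blair loses 6 − 1 = 5. Product = 3·5 = 15.
At both Football: Alex loses 7 − (-1) = 8 by deviating; Blair loses 9 − 8 = 1. Product = 8·1 = 8.
15 > 8, so both Cinema is risk-dominant. Blair's payoff there is 6.

6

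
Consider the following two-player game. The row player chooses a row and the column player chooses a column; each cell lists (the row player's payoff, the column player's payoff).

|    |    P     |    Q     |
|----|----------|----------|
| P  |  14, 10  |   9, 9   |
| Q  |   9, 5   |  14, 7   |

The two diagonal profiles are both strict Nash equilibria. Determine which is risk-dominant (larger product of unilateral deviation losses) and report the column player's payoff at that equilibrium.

7

At both P: the row player loses 14 − 9 = 5 by deviating; the column player loses 10 − 9 = 1. Product = 5·1 = 5.
At both Q: the row player loses 14 − 9 = 5 by deviating; the column player loses 7 − 5 = 2. Product = 5·2 = 10.
10 > 5, so both Q is risk-dominant. The column player's payoff there is 7.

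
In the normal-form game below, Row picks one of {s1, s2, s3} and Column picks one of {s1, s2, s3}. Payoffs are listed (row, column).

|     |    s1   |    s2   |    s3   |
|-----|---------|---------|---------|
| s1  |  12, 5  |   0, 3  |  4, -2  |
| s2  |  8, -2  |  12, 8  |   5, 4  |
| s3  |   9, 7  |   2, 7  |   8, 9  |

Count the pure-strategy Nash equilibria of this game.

3

Both s1: Row gets 12 (best alternative 9); Column gets 5 (best alternative 3). Neither deviates — NE.
Both s2: Row gets 12 (best alternative 2); Column gets 8 (best alternative 4). Neither deviates — NE.
Both s3: Row gets 8 (best alternative 5); Column gets 9 (best alternative 7). Neither deviates — NE.
(s1, s3) is not a NE: Row would switch to s3 (8 > 4).
No other cell survives both best-response checks, so there are 3 pure NE.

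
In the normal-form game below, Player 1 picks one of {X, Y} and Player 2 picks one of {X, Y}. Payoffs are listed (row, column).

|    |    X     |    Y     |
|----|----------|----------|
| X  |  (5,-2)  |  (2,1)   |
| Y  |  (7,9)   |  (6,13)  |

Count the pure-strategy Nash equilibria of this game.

Both Y: Player 1 gets 6 (best alternative 2); Player 2 gets 13 (best alternative 9). Neither deviates — NE.
Both X is not a NE: Player 1 would switch to Y (7 > 5).
No other cell survives both best-response checks, so there is 1 pure NE.

1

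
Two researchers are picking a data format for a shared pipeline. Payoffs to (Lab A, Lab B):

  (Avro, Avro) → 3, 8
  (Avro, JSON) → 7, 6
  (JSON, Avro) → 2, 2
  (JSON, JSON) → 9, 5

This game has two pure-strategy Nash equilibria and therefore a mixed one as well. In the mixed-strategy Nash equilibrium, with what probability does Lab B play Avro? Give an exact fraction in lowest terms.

2/3

Lab B's mix q on Avro must make Lab A indifferent between Avro and JSON.
Lab A's payoff from Avro: 3q + 7(1−q). From JSON: 2q + 9(1−q).
Set equal: 1q = 2(1−q) → q = 2/3.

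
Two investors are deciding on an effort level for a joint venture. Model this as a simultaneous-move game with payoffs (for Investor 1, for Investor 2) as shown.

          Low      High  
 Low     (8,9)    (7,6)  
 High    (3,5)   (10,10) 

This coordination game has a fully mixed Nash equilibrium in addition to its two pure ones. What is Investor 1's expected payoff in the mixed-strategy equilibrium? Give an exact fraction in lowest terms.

59/8

Investor 2 mixes with probability q on Low, chosen so Investor 1 is indifferent: 8q + 7(1−q) = 3q + 10(1−q) gives q = 3/8.
Investor 1's expected payoff (from either row, since indifferent) is 8·3/8 + 7·5/8 = 59/8.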